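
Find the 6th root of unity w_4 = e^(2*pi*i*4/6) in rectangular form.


Angle = 360*4/6 = 240°
a = cos(240°) = -0.5000
b = sin(240°) = -0.8660

-0.5000 - 0.8660i


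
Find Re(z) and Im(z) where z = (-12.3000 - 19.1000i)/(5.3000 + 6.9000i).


Multiply by conjugate: (-12.3000 - 19.1000i)(5.3000 - 6.9000i) / (5.3^2 + 6.9^2)
Numerator real = -12.3*5.3 - (19.1)*6.9 = -196.98
Numerator imag = -19.1*5.3 - (-12.3)*6.9 = -16.36
Denominator = 75.7
Re(z) = -196.98/75.7 = -2.6021
Im(z) = -16.36/75.7 = -0.2161

Re(z) = -2.6021, Im(z) = -0.2161


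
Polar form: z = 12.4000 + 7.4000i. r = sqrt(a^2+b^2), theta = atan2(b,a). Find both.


r = sqrt(153.76+54.76) = sqrt(208.52) = 14.4402
theta = atan2(7.4, 12.4) = 30.8277 degrees

r = 14.4402, theta = 30.8277 degrees


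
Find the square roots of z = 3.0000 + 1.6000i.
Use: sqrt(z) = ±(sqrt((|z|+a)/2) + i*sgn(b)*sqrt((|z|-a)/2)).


|z| = sqrt(9+2.56) = 3.4000
sqrt((|z|+a)/2) = sqrt((3.4000+3)/2) = sqrt(3.2000) = 1.7889
sqrt((|z|-a)/2) = sqrt((3.4000-3)/2) = sqrt(0.2000) = 0.4472

±(1.7889 + 0.4472i) i.e. 1.7889 + 0.4472i and -1.7889 - 0.4472i


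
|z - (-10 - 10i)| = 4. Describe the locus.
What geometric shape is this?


|z - z0| = r is a circle with center z0 and radius r.
Center = (-10, -10), radius = 4

Circle with center (-10, -10) and radius 4


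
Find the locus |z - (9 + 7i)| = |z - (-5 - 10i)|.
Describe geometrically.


Equal distances means the locus is the perpendicular bisector of z1 and z2.
Midpoint = ((9+(-5))/2, (7+(-10))/2) = (2.0000, -1.5000)

Perpendicular bisector through (2.0000, -1.5000)


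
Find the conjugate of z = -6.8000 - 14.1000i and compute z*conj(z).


z_bar = -6.8000 + 14.1000i
z*z_bar = (-6.8)^2 + (-14.1)^2 = 46.24 + 198.81 = 245.05

z_bar = -6.8000 + 14.1000i, z*z_bar = 245.05


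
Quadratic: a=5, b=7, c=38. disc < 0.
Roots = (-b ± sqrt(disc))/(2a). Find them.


disc = 7^2 - 4*5*38 = 49 - 760 = -711
sqrt(|disc|) = sqrt(711) = 26.6646
Real part = -7/(2*5) = -0.7000
Imag part = 26.6646/(2*5) = 2.6665

-0.7000 ± 2.6665i


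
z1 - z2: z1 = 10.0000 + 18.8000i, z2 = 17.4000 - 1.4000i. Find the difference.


Real: 10 - 17.4 = -7.4
Imag: 18.8 + 1.4 = 20.2

-7.4000 + 20.2000i


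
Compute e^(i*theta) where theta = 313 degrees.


cos(313°) = 0.6820
sin(313°) = -0.7314

e^(i*313°) = 0.6820 - 0.7314i


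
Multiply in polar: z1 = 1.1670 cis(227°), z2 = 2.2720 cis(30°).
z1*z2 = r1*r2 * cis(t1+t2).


r = 1.1670 * 2.2720 = 2.6514
theta = 227° + 30° = 257° = 257° (mod 360)

2.6514 cis(257°)


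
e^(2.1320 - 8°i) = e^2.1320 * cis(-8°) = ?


e^2.1320 = 8.4317
cos(-8°) = 0.99027
sin(-8°) = -0.139173
Real = 8.4317*0.99027 = 8.3497
Imag = 8.4317*(-0.139173) = -1.1735

8.3497 - 1.1735i


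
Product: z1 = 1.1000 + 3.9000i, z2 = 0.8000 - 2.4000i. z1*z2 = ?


Real = 1.1*0.8 - 3.9*(-2.4) = 0.88 - (-9.36) = 10.24
Imag = 1.1*(-2.4) + 0.8*3.9 = -2.64 + 3.12 = 0.48

10.2400 + 0.4800i


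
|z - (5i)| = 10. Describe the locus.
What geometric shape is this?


|z - z0| = r is a circle with center z0 and radius r.
Center = (0, 5), radius = 10

Circle with center (0, 5) and radius 10


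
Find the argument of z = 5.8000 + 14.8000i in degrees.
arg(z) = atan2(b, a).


Re = 5.8, Im = 14.8
arg = atan2(14.8, 5.8) = 68.6002 degrees

arg(z) = 68.6002 degrees


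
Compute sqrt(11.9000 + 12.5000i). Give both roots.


|z| = sqrt(141.61+156.25) = 17.2586
sqrt((|z|+a)/2) = sqrt((17.2586+11.9)/2) = sqrt(14.5793) = 3.8183
sqrt((|z|-a)/2) = sqrt((17.2586-11.9)/2) = sqrt(2.6793) = 1.6369

±(3.8183 + 1.6369i) i.e. 3.8183 + 1.6369i and -3.8183 - 1.6369i


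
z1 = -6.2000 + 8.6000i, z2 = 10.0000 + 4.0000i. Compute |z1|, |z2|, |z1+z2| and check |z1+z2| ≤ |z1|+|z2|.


|z1| = sqrt((-6.2)^2 + 8.6^2) = sqrt(112.4) = 10.6019
|z2| = sqrt(10^2 + 4^2) = sqrt(116) = 10.7703
z1+z2 = 3.8000 + 12.6000i
|z1+z2| = sqrt(173.2) = 13.1605
|z1|+|z2| = 10.6019 + 10.7703 = 21.3722

|z1+z2| = 13.1605 ≤ |z1|+|z2| = 21.3722 (verified)


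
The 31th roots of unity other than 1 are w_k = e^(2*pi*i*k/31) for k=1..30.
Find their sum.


With w = e^(2*pi*i/31), all 31 of the 31th roots of unity w^0 = 1, w, ..., w^(30) sum to 0: 1 + w + ... + w^(30) = (1 - w^31)/(1 - w) = 0 since w^31 = 1, w ≠ 1.
Removing the root 1: w + w^2 + ... + w^(30) = 0 - 1 = -1

Sum = -1


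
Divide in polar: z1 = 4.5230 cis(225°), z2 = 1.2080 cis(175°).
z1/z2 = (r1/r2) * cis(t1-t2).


r = 4.5230 / 1.2080 = 3.7442
theta = 225° - 175° = 50° = 50° (mod 360)

3.7442 cis(50°)


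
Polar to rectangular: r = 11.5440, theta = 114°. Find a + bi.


a = 11.5440*cos(114°) = 11.5440*(-0.40674) = -4.6954
b = 11.5440*sin(114°) = 11.5440*0.91355 = 10.5460

-4.6954 + 10.5460i


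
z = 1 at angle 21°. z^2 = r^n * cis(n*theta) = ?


r^2 = 1^2 = 1
n*theta = 2*21° = 42° = 42° (mod 360)
a = 1*cos(42°) = 0.7431
b = 1*sin(42°) = 0.6691

1 cis(42°) = 0.7431 + 0.6691i


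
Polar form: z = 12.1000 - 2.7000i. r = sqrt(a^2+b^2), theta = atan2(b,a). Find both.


r = sqrt(146.41+7.29) = sqrt(153.7) = 12.3976
theta = atan2(-2.7, 12.1) = -12.5789 degrees

r = 12.3976, theta = -12.5789 degrees


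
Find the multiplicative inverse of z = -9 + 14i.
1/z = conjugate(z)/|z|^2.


|z|^2 = 81+196 = 277
1/z = (-9 - 14i)/277

1/z = -0.0325 - 0.0505i


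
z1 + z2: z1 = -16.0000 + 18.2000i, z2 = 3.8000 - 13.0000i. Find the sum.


Real: -16 + 3.8 = -12.2
Imag: 18.2 - 13 = 5.2

-12.2000 + 5.2000i


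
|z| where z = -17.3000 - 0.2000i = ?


|z| = sqrt((-17.3)^2 + (-0.2)^2) = sqrt(299.29 + 0.04) = sqrt(299.33) = 17.3012

|z| = 17.3012


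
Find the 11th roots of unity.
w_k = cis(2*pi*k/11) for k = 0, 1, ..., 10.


The 11th roots of unity are cis(360k/11°) for k=0..10
Angle step = 360/11 = 32.7273°
Primitive root: cis(32.7273°)
Primitive root = 0.8413 + 0.5406i

11 roots at angles: 0°, 32.7273°, 65.4545°, 98.1818°, 130.9091°, 163.6364°, 196.3636°, 229.0909°, 261.8182°, 294.5455°, 327.2727°


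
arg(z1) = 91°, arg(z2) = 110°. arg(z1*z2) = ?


arg(z1*z2) = 91° + 110° = 201°
Normalized to (-180°, 180°]: -159°

-159°


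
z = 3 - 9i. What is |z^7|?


|z| = sqrt(9+81) = sqrt(90) = 9.4868
|z^7| = |z|^7 = (sqrt(90))^7 = 90^3 * sqrt(90) = 729000*sqrt(90)

|z^7| = 729000*sqrt(90) ≈ 6915901.2428


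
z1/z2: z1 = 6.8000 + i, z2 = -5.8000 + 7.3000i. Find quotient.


Conjugate of z2 = -5.8000 - 7.3000i
Numerator: (6.8000 + i)(-5.8000 - 7.3000i) = -32.1400 - 55.4400i
Denominator: (-5.8)^2 + 7.3^2 = 86.93
Result = (-32.1400 - 55.4400i)/86.93

-0.3697 - 0.6378i


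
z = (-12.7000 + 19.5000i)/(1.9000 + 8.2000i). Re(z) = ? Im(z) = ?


Multiply by conjugate: (-12.7000 + 19.5000i)(1.9000 - 8.2000i) / (1.9^2 + 8.2^2)
Numerator real = -12.7*1.9 + 19.5*8.2 = 135.77
Numerator imag = 19.5*1.9 - (-12.7)*8.2 = 141.19
Denominator = 70.85
Re(z) = 135.77/70.85 = 1.9163
Im(z) = 141.19/70.85 = 1.9928

Re(z) = 1.9163, Im(z) = 1.9928


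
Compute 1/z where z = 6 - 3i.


|z|^2 = 36+9 = 45
1/z = (6 + 3i)/45

1/z = 0.1333 + 0.0667i


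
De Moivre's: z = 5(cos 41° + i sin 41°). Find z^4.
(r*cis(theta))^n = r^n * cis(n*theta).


r^4 = 5^4 = 625
n*theta = 4*41° = 164° = 164° (mod 360)
a = 625*cos(164°) = -600.7886
b = 625*sin(164°) = 172.2733

625 cis(164°) = -600.7886 + 172.2733i


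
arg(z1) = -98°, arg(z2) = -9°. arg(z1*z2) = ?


arg(z1*z2) = -98° - 9° = -107°
Normalized to (-180°, 180°]: -107°

-107°


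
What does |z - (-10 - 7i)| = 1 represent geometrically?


|z - z0| = r is a circle with center z0 and radius r.
Center = (-10, -7), radius = 1

Circle with center (-10, -7) and radius 1


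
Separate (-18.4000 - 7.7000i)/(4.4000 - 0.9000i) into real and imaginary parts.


Multiply by conjugate: (-18.4000 - 7.7000i)(4.4000 + 0.9000i) / (4.4^2 + (-0.9)^2)
Numerator real = -18.4*4.4 - (7.7)*(-0.9) = -74.03
Numerator imag = -7.7*4.4 - (-18.4)*(-0.9) = -50.44
Denominator = 20.17
Re(z) = -74.03/20.17 = -3.6703
Im(z) = -50.44/20.17 = -2.5007

Re(z) = -3.6703, Im(z) = -2.5007


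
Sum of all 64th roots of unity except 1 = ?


With w = e^(2*pi*i/64), all 64 of the 64th roots of unity w^0 = 1, w, ..., w^(63) sum to 0: 1 + w + ... + w^(63) = (1 - w^64)/(1 - w) = 0 since w^64 = 1, w ≠ 1.
Removing the root 1: w + w^2 + ... + w^(63) = 0 - 1 = -1

Sum = -1


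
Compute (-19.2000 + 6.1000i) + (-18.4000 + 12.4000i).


Real: -19.2 - 18.4 = -37.6
Imag: 6.1 + 12.4 = 18.5

-37.6000 + 18.5000i


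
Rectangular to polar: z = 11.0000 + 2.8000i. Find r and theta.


r = sqrt(121+7.84) = sqrt(128.84) = 11.3508
theta = atan2(2.8, 11) = 14.2811 degrees

r = 11.3508, theta = 14.2811 degrees


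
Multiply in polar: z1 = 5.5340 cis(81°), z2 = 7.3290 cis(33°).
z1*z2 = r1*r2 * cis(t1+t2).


r = 5.5340 * 7.3290 = 40.5587
theta = 81° + 33° = 114° = 114° (mod 360)

40.5587 cis(114°)


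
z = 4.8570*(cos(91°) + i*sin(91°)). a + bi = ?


a = 4.8570*cos(91°) = 4.8570*(-0.01745) = -0.0848
b = 4.8570*sin(91°) = 4.8570*0.99985 = 4.8563

-0.0848 + 4.8563i


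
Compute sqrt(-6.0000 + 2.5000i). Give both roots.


|z| = sqrt(36+6.25) = 6.5000
sqrt((|z|+a)/2) = sqrt((6.5000+(-6))/2) = sqrt(0.2500) = 0.5000
sqrt((|z|-a)/2) = sqrt((6.5000-(-6))/2) = sqrt(6.2500) = 2.5000

±(0.5000 + 2.5000i) i.e. 0.5000 + 2.5000i and -0.5000 - 2.5000i


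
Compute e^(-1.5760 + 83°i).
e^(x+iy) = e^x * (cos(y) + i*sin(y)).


e^-1.5760 = 0.2068
cos(83°) = 0.1219
sin(83°) = 0.99255
Real = 0.2068*0.1219 = 0.0252
Imag = 0.2068*0.99255 = 0.2053

0.0252 + 0.2053i


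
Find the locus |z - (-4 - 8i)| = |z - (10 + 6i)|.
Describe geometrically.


Equal distances means the locus is the perpendicular bisector of z1 and z2.
Midpoint = ((-4+10)/2, (-8+6)/2) = (3.0000, -1.0000)

Perpendicular bisector through (3.0000, -1.0000)


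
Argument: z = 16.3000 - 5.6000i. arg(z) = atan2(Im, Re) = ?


Re = 16.3, Im = -5.6
arg = atan2(-5.6, 16.3) = -18.9606 degrees

arg(z) = -18.9606 degrees


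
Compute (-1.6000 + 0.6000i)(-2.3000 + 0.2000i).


Real = -1.6*(-2.3) - 0.6*0.2 = 3.68 - 0.12 = 3.56
Imag = -1.6*0.2 - (2.3)*0.6 = -0.32 - (1.38) = -1.7

3.5600 - 1.7000i


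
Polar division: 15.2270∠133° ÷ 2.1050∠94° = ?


r = 15.2270 / 2.1050 = 7.2337
theta = 133° - 94° = 39° = 39° (mod 360)

7.2337 cis(39°)


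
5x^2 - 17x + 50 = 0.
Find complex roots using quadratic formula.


disc = (-17)^2 - 4*5*50 = 289 - 1000 = -711
sqrt(|disc|) = sqrt(711) = 26.6646
Real part = 17/(2*5) = 1.7000
Imag part = 26.6646/(2*5) = 2.6665

1.7000 ± 2.6665i


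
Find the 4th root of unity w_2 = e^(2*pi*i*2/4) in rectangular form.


Angle = 360*2/4 = 180°
a = cos(180°) = -1.0000
b = sin(180°) = 0

-1.0000 + 0i


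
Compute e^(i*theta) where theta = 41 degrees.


cos(41°) = 0.7547
sin(41°) = 0.6561

e^(i*41°) = 0.7547 + 0.6561i


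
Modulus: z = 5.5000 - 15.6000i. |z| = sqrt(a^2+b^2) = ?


|z| = sqrt(5.5^2 + (-15.6)^2) = sqrt(30.25 + 243.36) = sqrt(273.61) = 16.5412

|z| = 16.5412


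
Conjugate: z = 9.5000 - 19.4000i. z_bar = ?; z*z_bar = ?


z_bar = 9.5000 + 19.4000i
z*z_bar = 9.5^2 + (-19.4)^2 = 90.25 + 376.36 = 466.61

z_bar = 9.5000 + 19.4000i, z*z_bar = 466.61


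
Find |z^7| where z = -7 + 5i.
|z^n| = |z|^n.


|z| = sqrt(49+25) = sqrt(74) = 8.6023
|z^7| = |z|^7 = (sqrt(74))^7 = 74^3 * sqrt(74) = 405224*sqrt(74)

|z^7| = 405224*sqrt(74) ≈ 3485868.6540


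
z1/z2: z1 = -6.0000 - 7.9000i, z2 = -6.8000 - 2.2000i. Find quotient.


Conjugate of z2 = -6.8000 + 2.2000i
Numerator: (-6.0000 - 7.9000i)(-6.8000 + 2.2000i) = 58.1800 + 40.5200i
Denominator: (-6.8)^2 + (-2.2)^2 = 51.08
Result = (58.1800 + 40.5200i)/51.08

1.1390 + 0.7933i


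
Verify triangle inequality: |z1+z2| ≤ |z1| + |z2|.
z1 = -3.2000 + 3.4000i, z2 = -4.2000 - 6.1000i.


|z1| = sqrt((-3.2)^2 + 3.4^2) = sqrt(21.8) = 4.6690
|z2| = sqrt((-4.2)^2 + (-6.1)^2) = sqrt(54.85) = 7.4061
z1+z2 = -7.4000 - 2.7000i
|z1+z2| = sqrt(62.05) = 7.8772
|z1|+|z2| = 4.6690 + 7.4061 = 12.0751

|z1+z2| = 7.8772 ≤ |z1|+|z2| = 12.0751 (verified)


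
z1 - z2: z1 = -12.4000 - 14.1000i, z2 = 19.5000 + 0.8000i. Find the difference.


Real: -12.4 - 19.5 = -31.9
Imag: -14.1 - 0.8 = -14.9

-31.9000 - 14.9000i


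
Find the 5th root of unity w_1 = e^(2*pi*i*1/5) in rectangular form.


Angle = 360*1/5 = 72°
a = cos(72°) = 0.3090
b = sin(72°) = 0.9511

0.3090 + 0.9511i


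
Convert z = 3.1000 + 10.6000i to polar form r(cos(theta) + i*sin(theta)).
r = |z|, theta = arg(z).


r = sqrt(9.61+112.36) = sqrt(121.97) = 11.0440
theta = atan2(10.6, 3.1) = 73.6983 degrees

r = 11.0440, theta = 73.6983 degrees


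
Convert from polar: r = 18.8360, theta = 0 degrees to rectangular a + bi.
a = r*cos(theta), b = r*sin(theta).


a = 18.8360*cos(0°) = 18.8360*1 = 18.8360
b = 18.8360*sin(0°) = 18.8360*0 = 0

18.8360 + 0i


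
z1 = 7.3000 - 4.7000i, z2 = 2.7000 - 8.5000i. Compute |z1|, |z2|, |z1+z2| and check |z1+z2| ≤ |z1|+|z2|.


|z1| = sqrt(7.3^2 + (-4.7)^2) = sqrt(75.38) = 8.6822
|z2| = sqrt(2.7^2 + (-8.5)^2) = sqrt(79.54) = 8.9185
z1+z2 = 10.0000 - 13.2000i
|z1+z2| = sqrt(274.24) = 16.5602
|z1|+|z2| = 8.6822 + 8.9185 = 17.6007

|z1+z2| = 16.5602 ≤ |z1|+|z2| = 17.6007 (verified)


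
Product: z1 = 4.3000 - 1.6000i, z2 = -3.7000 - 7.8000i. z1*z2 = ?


Real = 4.3*(-3.7) - (-1.6)*(-7.8) = -15.91 - 12.48 = -28.39
Imag = 4.3*(-7.8) - (3.7)*(-1.6) = -33.54 + 5.92 = -27.62

-28.3900 - 27.6200i


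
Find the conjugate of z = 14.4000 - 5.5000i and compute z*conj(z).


z_bar = 14.4000 + 5.5000i
z*z_bar = 14.4^2 + (-5.5)^2 = 207.36 + 30.25 = 237.61

z_bar = 14.4000 + 5.5000i, z*z_bar = 237.61


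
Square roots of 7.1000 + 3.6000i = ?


|z| = sqrt(50.41+12.96) = 7.9605
sqrt((|z|+a)/2) = sqrt((7.9605+7.1)/2) = sqrt(7.5303) = 2.7441
sqrt((|z|-a)/2) = sqrt((7.9605-7.1)/2) = sqrt(0.4303) = 0.6559

±(2.7441 + 0.6559i) i.e. 2.7441 + 0.6559i and -2.7441 - 0.6559i


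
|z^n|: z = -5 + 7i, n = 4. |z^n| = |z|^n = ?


|z| = sqrt(25+49) = sqrt(74) = 8.6023
|z^4| = |z|^4 = (sqrt(74))^4 = 74^2 = 5476

|z^4| = 5476


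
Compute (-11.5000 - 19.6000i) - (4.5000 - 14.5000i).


Real: -11.5 - 4.5 = -16
Imag: -19.6 + 14.5 = -5.1

-16.0000 - 5.1000i


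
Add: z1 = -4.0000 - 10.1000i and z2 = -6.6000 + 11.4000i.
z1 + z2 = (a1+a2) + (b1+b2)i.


Real: -4 - 6.6 = -10.6
Imag: -10.1 + 11.4 = 1.3

-10.6000 + 1.3000i


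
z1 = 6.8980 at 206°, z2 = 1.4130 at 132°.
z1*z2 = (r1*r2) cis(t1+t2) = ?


r = 6.8980 * 1.4130 = 9.7469
theta = 206° + 132° = 338° = 338° (mod 360)

9.7469 cis(338°)


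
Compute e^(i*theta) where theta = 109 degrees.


cos(109°) = -0.3256
sin(109°) = 0.9455

e^(i*109°) = -0.3256 + 0.9455i


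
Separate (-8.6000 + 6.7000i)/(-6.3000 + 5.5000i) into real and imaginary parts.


Multiply by conjugate: (-8.6000 + 6.7000i)(-6.3000 - 5.5000i) / ((-6.3)^2 + 5.5^2)
Numerator real = -8.6*(-6.3) + 6.7*5.5 = 91.03
Numerator imag = 6.7*(-6.3) - (-8.6)*5.5 = 5.09
Denominator = 69.94
Re(z) = 91.03/69.94 = 1.3015
Im(z) = 5.09/69.94 = 0.0728

Re(z) = 1.3015, Im(z) = 0.0728


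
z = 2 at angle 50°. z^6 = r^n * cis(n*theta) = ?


r^6 = 2^6 = 64
n*theta = 6*50° = 300° = 300° (mod 360)
a = 64*cos(300°) = 32.0000
b = 64*sin(300°) = -55.4256

64 cis(300°) = 32.0000 - 55.4256i


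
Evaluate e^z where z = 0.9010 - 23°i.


e^0.9010 = 2.46206
cos(-23°) = 0.9205
sin(-23°) = -0.39073
Real = 2.46206*0.9205 = 2.2663
Imag = 2.46206*(-0.39073) = -0.9620

2.2663 - 0.9620i


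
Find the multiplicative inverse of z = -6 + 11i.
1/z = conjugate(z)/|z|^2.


|z|^2 = 36+121 = 157
1/z = (-6 - 11i)/157

1/z = -0.0382 - 0.0701i


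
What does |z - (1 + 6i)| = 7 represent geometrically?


|z - z0| = r is a circle with center z0 and radius r.
Center = (1, 6), radius = 7

Circle with center (1, 6) and radius 7


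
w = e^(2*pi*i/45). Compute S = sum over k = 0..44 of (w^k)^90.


The roots are w_k = w^k with w = e^(2*pi*i/45), and (w^k)^90 = (w^90)^k.
So S = 1 + u + u^2 + ... + u^(44) with u = w^90.
90 = 2*45 + 0, so 90 is a multiple of 45 and u = (w^45)^2 = 1.
Every one of the 45 terms equals 1: S = 45

S = 45


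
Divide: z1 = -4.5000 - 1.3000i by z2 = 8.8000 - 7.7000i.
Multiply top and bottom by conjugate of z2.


Conjugate of z2 = 8.8000 + 7.7000i
Numerator: (-4.5000 - 1.3000i)(8.8000 + 7.7000i) = -29.5900 - 46.0900i
Denominator: 8.8^2 + (-7.7)^2 = 136.73
Result = (-29.5900 - 46.0900i)/136.73

-0.2164 - 0.3371i


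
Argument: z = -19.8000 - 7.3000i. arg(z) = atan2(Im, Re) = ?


Re = -19.8, Im = -7.3
arg = atan2(-7.3, -19.8) = -159.7617 degrees

arg(z) = -159.7617 degrees


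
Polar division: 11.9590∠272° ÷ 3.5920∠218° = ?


r = 11.9590 / 3.5920 = 3.3293
theta = 272° - 218° = 54° = 54° (mod 360)

3.3293 cis(54°)


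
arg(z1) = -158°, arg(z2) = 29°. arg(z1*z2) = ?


arg(z1*z2) = -158° + 29° = -129°
Normalized to (-180°, 180°]: -129°

-129°


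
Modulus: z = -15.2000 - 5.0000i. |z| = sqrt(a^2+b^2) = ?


|z| = sqrt((-15.2)^2 + (-5)^2) = sqrt(231.04 + 25) = sqrt(256.04) = 16.0012

|z| = 16.0012


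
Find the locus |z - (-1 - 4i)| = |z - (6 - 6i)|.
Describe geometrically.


Equal distances means the locus is the perpendicular bisector of z1 and z2.
Midpoint = ((-1+6)/2, (-4+(-6))/2) = (2.5000, -5.0000)

Perpendicular bisector through (2.5000, -5.0000)


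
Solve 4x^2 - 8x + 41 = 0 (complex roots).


disc = (-8)^2 - 4*4*41 = 64 - 656 = -592
sqrt(|disc|) = sqrt(592) = 24.3311
Real part = 8/(2*4) = 1.0000
Imag part = 24.3311/(2*4) = 3.0414

1.0000 ± 3.0414i


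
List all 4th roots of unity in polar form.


The 4th roots of unity are cis(360k/4°) for k=0..3
Angle step = 360/4 = 90°
Primitive root: cis(90°)
Primitive root = 0 + 1.0000i

4 roots at angles: 0°, 90°, 180°, 270°


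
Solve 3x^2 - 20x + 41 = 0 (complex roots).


disc = (-20)^2 - 4*3*41 = 400 - 492 = -92
sqrt(|disc|) = sqrt(92) = 9.5917
Real part = 20/(2*3) = 3.3333
Imag part = 9.5917/(2*3) = 1.5986

3.3333 ± 1.5986i


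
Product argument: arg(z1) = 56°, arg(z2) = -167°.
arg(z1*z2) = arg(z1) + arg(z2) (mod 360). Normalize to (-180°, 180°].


arg(z1*z2) = 56° - 167° = -111°
Normalized to (-180°, 180°]: -111°

-111°


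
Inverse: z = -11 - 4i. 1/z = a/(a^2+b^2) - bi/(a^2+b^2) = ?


|z|^2 = 121+16 = 137
1/z = (-11 + 4i)/137

1/z = -0.0803 + 0.0292i


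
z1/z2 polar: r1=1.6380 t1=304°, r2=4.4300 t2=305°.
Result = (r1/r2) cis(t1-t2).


r = 1.6380 / 4.4300 = 0.3698
theta = 304° - 305° = -1° = 359° (mod 360)

0.3698 cis(359°)


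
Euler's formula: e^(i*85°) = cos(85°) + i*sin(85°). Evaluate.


cos(85°) = 0.0872
sin(85°) = 0.9962

e^(i*85°) = 0.0872 + 0.9962i


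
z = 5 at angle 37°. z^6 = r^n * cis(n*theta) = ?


r^6 = 5^6 = 15625
n*theta = 6*37° = 222° = 222° (mod 360)
a = 15625*cos(222°) = -11611.6379
b = 15625*sin(222°) = -10455.1657

15625 cis(222°) = -11611.6379 - 10455.1657i


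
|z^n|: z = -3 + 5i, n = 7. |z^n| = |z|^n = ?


|z| = sqrt(9+25) = sqrt(34) = 5.8310
|z^7| = |z|^7 = (sqrt(34))^7 = 34^3 * sqrt(34) = 39304*sqrt(34)

|z^7| = 39304*sqrt(34) ≈ 229179.7333


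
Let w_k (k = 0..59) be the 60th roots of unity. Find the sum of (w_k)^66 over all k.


The roots are w_k = w^k with w = e^(2*pi*i/60), and (w^k)^66 = (w^66)^k.
So S = 1 + u + u^2 + ... + u^(59) with u = w^66.
66 = 1*60 + 6, so 66 is not a multiple of 60: u = (w^60)^1 * w^6 = w^6 ≠ 1 (w is a primitive 60th root), while u^60 = (w^60)^66 = 1.
Geometric series: S = (1 - u^60)/(1 - u) = (1 - 1)/(1 - u) = 0

S = 0


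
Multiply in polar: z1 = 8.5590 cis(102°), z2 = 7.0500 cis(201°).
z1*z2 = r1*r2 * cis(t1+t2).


r = 8.5590 * 7.0500 = 60.3409
theta = 102° + 201° = 303° = 303° (mod 360)

60.3409 cis(303°)


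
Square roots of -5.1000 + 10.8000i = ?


|z| = sqrt(26.01+116.64) = 11.9436
sqrt((|z|+a)/2) = sqrt((11.9436+(-5.1))/2) = sqrt(3.4218) = 1.8498
sqrt((|z|-a)/2) = sqrt((11.9436-(-5.1))/2) = sqrt(8.5218) = 2.9192

±(1.8498 + 2.9192i) i.e. 1.8498 + 2.9192i and -1.8498 - 2.9192i


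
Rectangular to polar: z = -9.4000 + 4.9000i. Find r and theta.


r = sqrt(88.36+24.01) = sqrt(112.37) = 10.6005
theta = atan2(4.9, -9.4) = 152.4680 degrees

r = 10.6005, theta = 152.4680 degrees


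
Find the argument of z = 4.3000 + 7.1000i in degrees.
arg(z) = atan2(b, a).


Re = 4.3, Im = 7.1
arg = atan2(7.1, 4.3) = 58.7995 degrees

arg(z) = 58.7995 degrees


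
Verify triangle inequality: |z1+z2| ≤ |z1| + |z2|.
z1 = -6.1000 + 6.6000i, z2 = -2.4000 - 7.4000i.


|z1| = sqrt((-6.1)^2 + 6.6^2) = sqrt(80.77) = 8.9872
|z2| = sqrt((-2.4)^2 + (-7.4)^2) = sqrt(60.52) = 7.7795
z1+z2 = -8.5000 - 0.8000i
|z1+z2| = sqrt(72.89) = 8.5376
|z1|+|z2| = 8.9872 + 7.7795 = 16.7667

|z1+z2| = 8.5376 ≤ |z1|+|z2| = 16.7667 (verified)


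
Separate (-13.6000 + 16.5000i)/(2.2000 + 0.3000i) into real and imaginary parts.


Multiply by conjugate: (-13.6000 + 16.5000i)(2.2000 - 0.3000i) / (2.2^2 + 0.3^2)
Numerator real = -13.6*2.2 + 16.5*0.3 = -24.97
Numerator imag = 16.5*2.2 - (-13.6)*0.3 = 40.38
Denominator = 4.93
Re(z) = -24.97/4.93 = -5.0649
Im(z) = 40.38/4.93 = 8.1907

Re(z) = -5.0649, Im(z) = 8.1907


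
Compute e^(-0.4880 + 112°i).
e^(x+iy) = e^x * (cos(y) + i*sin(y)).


e^-0.4880 = 0.6139
cos(112°) = -0.3746
sin(112°) = 0.9272
Real = 0.6139*(-0.3746) = -0.2300
Imag = 0.6139*0.9272 = 0.5692

-0.2300 + 0.5692i


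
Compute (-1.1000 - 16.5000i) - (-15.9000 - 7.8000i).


Real: -1.1 + 15.9 = 14.8
Imag: -16.5 + 7.8 = -8.7

14.8000 - 8.7000i


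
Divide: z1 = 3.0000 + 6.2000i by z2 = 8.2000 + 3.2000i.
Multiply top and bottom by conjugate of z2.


Conjugate of z2 = 8.2000 - 3.2000i
Numerator: (3.0000 + 6.2000i)(8.2000 - 3.2000i) = 44.4400 + 41.2400i
Denominator: 8.2^2 + 3.2^2 = 77.48
Result = (44.4400 + 41.2400i)/77.48

0.5736 + 0.5323i


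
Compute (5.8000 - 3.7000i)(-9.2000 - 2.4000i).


Real = 5.8*(-9.2) - (-3.7)*(-2.4) = -53.36 - 8.88 = -62.24
Imag = 5.8*(-2.4) - (9.2)*(-3.7) = -13.92 + 34.04 = 20.12

-62.2400 + 20.1200i


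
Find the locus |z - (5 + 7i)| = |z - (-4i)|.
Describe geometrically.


Equal distances means the locus is the perpendicular bisector of z1 and z2.
Midpoint = ((5+0)/2, (7+(-4))/2) = (2.5000, 1.5000)

Perpendicular bisector through (2.5000, 1.5000)


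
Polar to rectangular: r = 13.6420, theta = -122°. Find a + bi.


a = 13.6420*cos(-122°) = 13.6420*(-0.52992) = -7.2292
b = 13.6420*sin(-122°) = 13.6420*(-0.84805) = -11.5691

-7.2292 - 11.5691i


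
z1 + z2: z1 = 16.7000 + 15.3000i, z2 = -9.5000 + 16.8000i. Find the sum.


Real: 16.7 - 9.5 = 7.2
Imag: 15.3 + 16.8 = 32.1

7.2000 + 32.1000i


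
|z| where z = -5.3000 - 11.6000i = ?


|z| = sqrt((-5.3)^2 + (-11.6)^2) = sqrt(28.09 + 134.56) = sqrt(162.65) = 12.7534

|z| = 12.7534


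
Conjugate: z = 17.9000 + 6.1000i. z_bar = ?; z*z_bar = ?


z_bar = 17.9000 - 6.1000i
z*z_bar = 17.9^2 + 6.1^2 = 320.41 + 37.21 = 357.62

z_bar = 17.9000 - 6.1000i, z*z_bar = 357.62


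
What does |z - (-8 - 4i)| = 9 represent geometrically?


|z - z0| = r is a circle with center z0 and radius r.
Center = (-8, -4), radius = 9

Circle with center (-8, -4) and radius 9


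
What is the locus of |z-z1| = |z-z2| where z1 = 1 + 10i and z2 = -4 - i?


Equal distances means the locus is the perpendicular bisector of z1 and z2.
Midpoint = ((1+(-4))/2, (10+(-1))/2) = (-1.5000, 4.5000)

Perpendicular bisector through (-1.5000, 4.5000)


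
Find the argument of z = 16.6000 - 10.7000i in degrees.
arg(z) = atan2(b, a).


Re = 16.6, Im = -10.7
arg = atan2(-10.7, 16.6) = -32.8050 degrees

arg(z) = -32.8050 degrees


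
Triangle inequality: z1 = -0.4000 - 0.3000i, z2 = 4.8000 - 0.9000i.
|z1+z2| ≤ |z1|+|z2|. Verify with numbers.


|z1| = sqrt((-0.4)^2 + (-0.3)^2) = sqrt(0.25) = 0.5000
|z2| = sqrt(4.8^2 + (-0.9)^2) = sqrt(23.85) = 4.8836
z1+z2 = 4.4000 - 1.2000i
|z1+z2| = sqrt(20.8) = 4.5607
|z1|+|z2| = 0.5000 + 4.8836 = 5.3836

|z1+z2| = 4.5607 ≤ |z1|+|z2| = 5.3836 (verified)


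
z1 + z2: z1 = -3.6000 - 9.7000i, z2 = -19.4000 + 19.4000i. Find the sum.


Real: -3.6 - 19.4 = -23
Imag: -9.7 + 19.4 = 9.7

-23.0000 + 9.7000i


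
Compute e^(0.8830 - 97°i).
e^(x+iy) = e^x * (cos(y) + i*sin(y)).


e^0.8830 = 2.4181
cos(-97°) = -0.12187
sin(-97°) = -0.99255
Real = 2.4181*(-0.12187) = -0.2947
Imag = 2.4181*(-0.99255) = -2.4001

-0.2947 - 2.4001i


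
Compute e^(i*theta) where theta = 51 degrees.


cos(51°) = 0.6293
sin(51°) = 0.7771

e^(i*51°) = 0.6293 + 0.7771i


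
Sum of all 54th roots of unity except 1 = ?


With w = e^(2*pi*i/54), all 54 of the 54th roots of unity w^0 = 1, w, ..., w^(53) sum to 0: 1 + w + ... + w^(53) = (1 - w^54)/(1 - w) = 0 since w^54 = 1, w ≠ 1.
Removing the root 1: w + w^2 + ... + w^(53) = 0 - 1 = -1

Sum = -1


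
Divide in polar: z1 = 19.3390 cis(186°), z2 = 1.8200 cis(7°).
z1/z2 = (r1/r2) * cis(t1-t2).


r = 19.3390 / 1.8200 = 10.6258
theta = 186° - 7° = 179° = 179° (mod 360)

10.6258 cis(179°)


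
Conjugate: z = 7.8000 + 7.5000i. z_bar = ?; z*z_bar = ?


z_bar = 7.8000 - 7.5000i
z*z_bar = 7.8^2 + 7.5^2 = 60.84 + 56.25 = 117.09

z_bar = 7.8000 - 7.5000i, z*z_bar = 117.09


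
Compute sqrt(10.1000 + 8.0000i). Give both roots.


|z| = sqrt(102.01+64) = 12.8845
sqrt((|z|+a)/2) = sqrt((12.8845+10.1)/2) = sqrt(11.4922) = 3.3900
sqrt((|z|-a)/2) = sqrt((12.8845-10.1)/2) = sqrt(1.3922) = 1.1799

±(3.3900 + 1.1799i) i.e. 3.3900 + 1.1799i and -3.3900 - 1.1799i


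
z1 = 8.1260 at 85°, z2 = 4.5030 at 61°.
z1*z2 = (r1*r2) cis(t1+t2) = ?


r = 8.1260 * 4.5030 = 36.5914
theta = 85° + 61° = 146° = 146° (mod 360)

36.5914 cis(146°)


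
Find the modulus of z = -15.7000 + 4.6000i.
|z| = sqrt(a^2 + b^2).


|z| = sqrt((-15.7)^2 + 4.6^2) = sqrt(246.49 + 21.16) = sqrt(267.65) = 16.3600

|z| = 16.3600


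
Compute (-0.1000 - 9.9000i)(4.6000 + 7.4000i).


Real = -0.1*4.6 - (-9.9)*7.4 = -0.46 - (-73.26) = 72.8
Imag = -0.1*7.4 + 4.6*(-9.9) = -0.74 - (45.54) = -46.28

72.8000 - 46.2800i


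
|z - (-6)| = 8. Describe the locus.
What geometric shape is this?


|z - z0| = r is a circle with center z0 and radius r.
Center = (-6, 0), radius = 8

Circle with center (-6, 0) and radius 8


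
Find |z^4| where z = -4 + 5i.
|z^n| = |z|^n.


|z| = sqrt(16+25) = sqrt(41) = 6.4031
|z^4| = |z|^4 = (sqrt(41))^4 = 41^2 = 1681

|z^4| = 1681


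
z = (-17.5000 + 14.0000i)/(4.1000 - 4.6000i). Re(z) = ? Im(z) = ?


Multiply by conjugate: (-17.5000 + 14.0000i)(4.1000 + 4.6000i) / (4.1^2 + (-4.6)^2)
Numerator real = -17.5*4.1 + 14*(-4.6) = -136.15
Numerator imag = 14*4.1 - (-17.5)*(-4.6) = -23.1
Denominator = 37.97
Re(z) = -136.15/37.97 = -3.5857
Im(z) = -23.1/37.97 = -0.6084

Re(z) = -3.5857, Im(z) = -0.6084


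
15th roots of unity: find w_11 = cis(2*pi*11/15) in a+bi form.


Angle = 360*11/15 = 264°
a = cos(264°) = -0.1045
b = sin(264°) = -0.9945

-0.1045 - 0.9945i


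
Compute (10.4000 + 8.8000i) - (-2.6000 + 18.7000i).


Real: 10.4 + 2.6 = 13
Imag: 8.8 - 18.7 = -9.9

13.0000 - 9.9000i


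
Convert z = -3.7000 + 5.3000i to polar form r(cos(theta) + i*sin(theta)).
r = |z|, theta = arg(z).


r = sqrt(13.69+28.09) = sqrt(41.78) = 6.4637
theta = atan2(5.3, -3.7) = 124.9194 degrees

r = 6.4637, theta = 124.9194 degrees


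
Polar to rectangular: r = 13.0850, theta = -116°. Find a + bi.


a = 13.0850*cos(-116°) = 13.0850*(-0.43837) = -5.7361
b = 13.0850*sin(-116°) = 13.0850*(-0.89879) = -11.7607

-5.7361 - 11.7607i


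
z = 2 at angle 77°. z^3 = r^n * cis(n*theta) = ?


r^3 = 2^3 = 8
n*theta = 3*77° = 231° = 231° (mod 360)
a = 8*cos(231°) = -5.0346
b = 8*sin(231°) = -6.2172

8 cis(231°) = -5.0346 - 6.2172i


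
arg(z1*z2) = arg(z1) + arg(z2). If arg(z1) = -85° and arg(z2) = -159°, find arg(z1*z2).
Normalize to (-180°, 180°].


arg(z1*z2) = -85° - 159° = -244°
Normalized to (-180°, 180°]: 116°

116°


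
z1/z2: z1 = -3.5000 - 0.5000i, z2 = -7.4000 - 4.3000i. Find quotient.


Conjugate of z2 = -7.4000 + 4.3000i
Numerator: (-3.5000 - 0.5000i)(-7.4000 + 4.3000i) = 28.0500 - 11.3500i
Denominator: (-7.4)^2 + (-4.3)^2 = 73.25
Result = (28.0500 - 11.3500i)/73.25

0.3829 - 0.1549i


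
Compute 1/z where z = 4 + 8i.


|z|^2 = 16+64 = 80
1/z = (4 - 8i)/80

1/z = 0.0500 - 0.1000i


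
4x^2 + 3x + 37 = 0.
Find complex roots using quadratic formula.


disc = 3^2 - 4*4*37 = 9 - 592 = -583
sqrt(|disc|) = sqrt(583) = 24.1454
Real part = -3/(2*4) = -0.3750
Imag part = 24.1454/(2*4) = 3.0182

-0.3750 ± 3.0182i


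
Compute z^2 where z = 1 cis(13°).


r^2 = 1^2 = 1
n*theta = 2*13° = 26° = 26° (mod 360)
a = 1*cos(26°) = 0.8988
b = 1*sin(26°) = 0.4384

1 cis(26°) = 0.8988 + 0.4384i


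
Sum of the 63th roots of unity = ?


The sum of all 63th roots of unity is 0.
Geometric series: (1 - w^63)/(1 - w) = (1-1)/(1-w) = 0 since w^63 = 1, w ≠ 1.
Alternatively: coefficient of z^62 in z^63 - 1 is 0.

0


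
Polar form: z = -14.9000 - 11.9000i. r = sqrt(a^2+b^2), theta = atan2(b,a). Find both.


r = sqrt(222.01+141.61) = sqrt(363.62) = 19.0688
theta = atan2(-11.9, -14.9) = -141.3871 degrees

r = 19.0688, theta = -141.3871 degrees


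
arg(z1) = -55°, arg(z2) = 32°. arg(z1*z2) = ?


arg(z1*z2) = -55° + 32° = -23°
Normalized to (-180°, 180°]: -23°

-23°


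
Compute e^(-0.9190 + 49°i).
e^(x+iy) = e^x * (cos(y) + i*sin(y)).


e^-0.9190 = 0.3989
cos(49°) = 0.6561
sin(49°) = 0.75471
Real = 0.3989*0.6561 = 0.2617
Imag = 0.3989*0.75471 = 0.3011

0.2617 + 0.3011i


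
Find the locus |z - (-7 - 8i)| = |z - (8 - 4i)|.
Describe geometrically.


Equal distances means the locus is the perpendicular bisector of z1 and z2.
Midpoint = ((-7+8)/2, (-8+(-4))/2) = (0.5000, -6.0000)

Perpendicular bisector through (0.5000, -6.0000)


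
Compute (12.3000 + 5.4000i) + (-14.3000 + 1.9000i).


Real: 12.3 - 14.3 = -2
Imag: 5.4 + 1.9 = 7.3

-2.0000 + 7.3000i


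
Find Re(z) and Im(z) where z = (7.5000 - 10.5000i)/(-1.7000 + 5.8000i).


Multiply by conjugate: (7.5000 - 10.5000i)(-1.7000 - 5.8000i) / ((-1.7)^2 + 5.8^2)
Numerator real = 7.5*(-1.7) - (10.5)*5.8 = -73.65
Numerator imag = -10.5*(-1.7) - 7.5*5.8 = -25.65
Denominator = 36.53
Re(z) = -73.65/36.53 = -2.0162
Im(z) = -25.65/36.53 = -0.7022

Re(z) = -2.0162, Im(z) = -0.7022


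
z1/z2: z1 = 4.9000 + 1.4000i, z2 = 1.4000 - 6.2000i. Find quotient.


Conjugate of z2 = 1.4000 + 6.2000i
Numerator: (4.9000 + 1.4000i)(1.4000 + 6.2000i) = -1.8200 + 32.3400i
Denominator: 1.4^2 + (-6.2)^2 = 40.4
Result = (-1.8200 + 32.3400i)/40.4

-0.0450 + 0.8005i


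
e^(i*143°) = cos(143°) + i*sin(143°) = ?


cos(143°) = -0.7986
sin(143°) = 0.6018

e^(i*143°) = -0.7986 + 0.6018i


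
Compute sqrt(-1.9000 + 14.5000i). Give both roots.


|z| = sqrt(3.61+210.25) = 14.6240
sqrt((|z|+a)/2) = sqrt((14.6240+(-1.9))/2) = sqrt(6.3620) = 2.5223
sqrt((|z|-a)/2) = sqrt((14.6240-(-1.9))/2) = sqrt(8.2620) = 2.8744

±(2.5223 + 2.8744i) i.e. 2.5223 + 2.8744i and -2.5223 - 2.8744i


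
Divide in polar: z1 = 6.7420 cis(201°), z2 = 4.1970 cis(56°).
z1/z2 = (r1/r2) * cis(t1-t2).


r = 6.7420 / 4.1970 = 1.6064
theta = 201° - 56° = 145° = 145° (mod 360)

1.6064 cis(145°)


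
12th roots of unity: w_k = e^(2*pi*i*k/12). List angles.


The 12th roots of unity are cis(360k/12°) for k=0..11
Angle step = 360/12 = 30°
Primitive root: cis(30°)
Primitive root = 0.8660 + 0.5000i

12 roots at angles: 0°, 30°, 60°, 90°, 120°, 150°, 180°, 210°, 240°, 270°, 300°, 330°


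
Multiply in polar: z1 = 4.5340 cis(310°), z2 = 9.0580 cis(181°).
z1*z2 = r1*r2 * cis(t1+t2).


r = 4.5340 * 9.0580 = 41.0690
theta = 310° + 181° = 491° = 131° (mod 360)

41.0690 cis(131°)


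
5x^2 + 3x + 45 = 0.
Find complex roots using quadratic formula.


disc = 3^2 - 4*5*45 = 9 - 900 = -891
sqrt(|disc|) = sqrt(891) = 29.8496
Real part = -3/(2*5) = -0.3000
Imag part = 29.8496/(2*5) = 2.9850

-0.3000 ± 2.9850i


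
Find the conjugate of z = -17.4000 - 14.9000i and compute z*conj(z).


z_bar = -17.4000 + 14.9000i
z*z_bar = (-17.4)^2 + (-14.9)^2 = 302.76 + 222.01 = 524.77

z_bar = -17.4000 + 14.9000i, z*z_bar = 524.77


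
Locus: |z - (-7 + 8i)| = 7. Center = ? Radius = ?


|z - z0| = r is a circle with center z0 and radius r.
Center = (-7, 8), radius = 7

Circle with center (-7, 8) and radius 7


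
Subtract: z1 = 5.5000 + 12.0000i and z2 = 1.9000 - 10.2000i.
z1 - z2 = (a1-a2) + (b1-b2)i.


Real: 5.5 - 1.9 = 3.6
Imag: 12 + 10.2 = 22.2

3.6000 + 22.2000i


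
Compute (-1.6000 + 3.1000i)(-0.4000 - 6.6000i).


Real = -1.6*(-0.4) - 3.1*(-6.6) = 0.64 - (-20.46) = 21.1
Imag = -1.6*(-6.6) - (0.4)*3.1 = 10.56 - (1.24) = 9.32

21.1000 + 9.3200i


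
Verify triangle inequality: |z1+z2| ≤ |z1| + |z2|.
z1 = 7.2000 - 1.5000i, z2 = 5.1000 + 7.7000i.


|z1| = sqrt(7.2^2 + (-1.5)^2) = sqrt(54.09) = 7.3546
|z2| = sqrt(5.1^2 + 7.7^2) = sqrt(85.3) = 9.2358
z1+z2 = 12.3000 + 6.2000i
|z1+z2| = sqrt(189.73) = 13.7743
|z1|+|z2| = 7.3546 + 9.2358 = 16.5904

|z1+z2| = 13.7743 ≤ |z1|+|z2| = 16.5904 (verified)


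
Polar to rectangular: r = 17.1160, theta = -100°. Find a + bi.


a = 17.1160*cos(-100°) = 17.1160*(-0.17365) = -2.9722
b = 17.1160*sin(-100°) = 17.1160*(-0.98481) = -16.8560

-2.9722 - 16.8560i


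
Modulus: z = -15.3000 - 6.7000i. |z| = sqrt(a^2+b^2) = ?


|z| = sqrt((-15.3)^2 + (-6.7)^2) = sqrt(234.09 + 44.89) = sqrt(278.98) = 16.7027

|z| = 16.7027


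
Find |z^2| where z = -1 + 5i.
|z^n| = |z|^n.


|z| = sqrt(1+25) = sqrt(26) = 5.0990
|z^2| = |z|^2 = (sqrt(26))^2 = 26

|z^2| = 26


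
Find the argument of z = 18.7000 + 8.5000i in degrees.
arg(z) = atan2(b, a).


Re = 18.7, Im = 8.5
arg = atan2(8.5, 18.7) = 24.4440 degrees

arg(z) = 24.4440 degrees


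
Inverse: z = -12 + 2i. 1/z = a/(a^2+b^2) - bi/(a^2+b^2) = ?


|z|^2 = 144+4 = 148
1/z = (-12 - 2i)/148

1/z = -0.0811 - 0.0135i


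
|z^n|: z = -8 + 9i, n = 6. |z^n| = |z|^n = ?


|z| = sqrt(64+81) = sqrt(145) = 12.0416
|z^6| = |z|^6 = (sqrt(145))^6 = 145^3 = 3048625

|z^6| = 3048625


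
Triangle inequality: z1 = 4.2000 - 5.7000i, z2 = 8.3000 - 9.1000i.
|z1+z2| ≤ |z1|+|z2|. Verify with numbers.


|z1| = sqrt(4.2^2 + (-5.7)^2) = sqrt(50.13) = 7.0803
|z2| = sqrt(8.3^2 + (-9.1)^2) = sqrt(151.7) = 12.3167
z1+z2 = 12.5000 - 14.8000i
|z1+z2| = sqrt(375.29) = 19.3724
|z1|+|z2| = 7.0803 + 12.3167 = 19.3970

|z1+z2| = 19.3724 ≤ |z1|+|z2| = 19.3970 (verified)


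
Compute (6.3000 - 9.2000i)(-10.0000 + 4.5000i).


Real = 6.3*(-10) - (-9.2)*4.5 = -63 - (-41.4) = -21.6
Imag = 6.3*4.5 - (10)*(-9.2) = 28.35 + 92 = 120.35

-21.6000 + 120.3500i


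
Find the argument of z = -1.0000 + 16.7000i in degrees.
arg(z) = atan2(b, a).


Re = -1, Im = 16.7
arg = atan2(16.7, -1) = 93.4268 degrees

arg(z) = 93.4268 degrees


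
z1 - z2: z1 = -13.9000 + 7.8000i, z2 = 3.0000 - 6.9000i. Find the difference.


Real: -13.9 - 3 = -16.9
Imag: 7.8 + 6.9 = 14.7

-16.9000 + 14.7000i


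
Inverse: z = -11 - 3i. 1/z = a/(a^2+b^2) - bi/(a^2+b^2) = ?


|z|^2 = 121+9 = 130
1/z = (-11 + 3i)/130

1/z = -0.0846 + 0.0231i


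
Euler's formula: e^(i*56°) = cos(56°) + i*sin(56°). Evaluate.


cos(56°) = 0.5592
sin(56°) = 0.8290

e^(i*56°) = 0.5592 + 0.8290i


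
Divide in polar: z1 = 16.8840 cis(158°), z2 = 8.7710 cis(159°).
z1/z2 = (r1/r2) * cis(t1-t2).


r = 16.8840 / 8.7710 = 1.9250
theta = 158° - 159° = -1° = 359° (mod 360)

1.9250 cis(359°)


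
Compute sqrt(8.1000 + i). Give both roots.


|z| = sqrt(65.61+1) = 8.1615
sqrt((|z|+a)/2) = sqrt((8.1615+8.1)/2) = sqrt(8.1307) = 2.8514
sqrt((|z|-a)/2) = sqrt((8.1615-8.1)/2) = sqrt(0.0307) = 0.1753

±(2.8514 + 0.1753i) i.e. 2.8514 + 0.1753i and -2.8514 - 0.1753i


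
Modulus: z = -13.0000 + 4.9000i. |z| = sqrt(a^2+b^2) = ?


|z| = sqrt((-13)^2 + 4.9^2) = sqrt(169 + 24.01) = sqrt(193.01) = 13.8928

|z| = 13.8928


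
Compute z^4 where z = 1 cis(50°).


r^4 = 1^4 = 1
n*theta = 4*50° = 200° = 200° (mod 360)
a = 1*cos(200°) = -0.9397
b = 1*sin(200°) = -0.3420

1 cis(200°) = -0.9397 - 0.3420i


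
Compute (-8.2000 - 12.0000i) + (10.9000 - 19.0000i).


Real: -8.2 + 10.9 = 2.7
Imag: -12 - 19 = -31

2.7000 - 31.0000i


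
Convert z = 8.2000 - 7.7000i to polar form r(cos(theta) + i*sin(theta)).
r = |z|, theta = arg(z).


r = sqrt(67.24+59.29) = sqrt(126.53) = 11.2486
theta = atan2(-7.7, 8.2) = -43.1988 degrees

r = 11.2486, theta = -43.1988 degrees


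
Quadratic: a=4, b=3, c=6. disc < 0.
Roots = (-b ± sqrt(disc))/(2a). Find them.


disc = 3^2 - 4*4*6 = 9 - 96 = -87
sqrt(|disc|) = sqrt(87) = 9.3274
Real part = -3/(2*4) = -0.3750
Imag part = 9.3274/(2*4) = 1.1659

-0.3750 ± 1.1659i


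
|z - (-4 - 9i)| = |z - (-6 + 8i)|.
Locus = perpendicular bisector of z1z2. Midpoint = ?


Equal distances means the locus is the perpendicular bisector of z1 and z2.
Midpoint = ((-4+(-6))/2, (-9+8)/2) = (-5.0000, -0.5000)

Perpendicular bisector through (-5.0000, -0.5000)


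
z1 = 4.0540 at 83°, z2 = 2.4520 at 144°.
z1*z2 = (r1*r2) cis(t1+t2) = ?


r = 4.0540 * 2.4520 = 9.9404
theta = 83° + 144° = 227° = 227° (mod 360)

9.9404 cis(227°)


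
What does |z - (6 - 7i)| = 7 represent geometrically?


|z - z0| = r is a circle with center z0 and radius r.
Center = (6, -7), radius = 7

Circle with center (6, -7) and radius 7


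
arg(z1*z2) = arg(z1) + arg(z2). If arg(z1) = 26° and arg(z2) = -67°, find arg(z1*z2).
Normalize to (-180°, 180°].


arg(z1*z2) = 26° - 67° = -41°
Normalized to (-180°, 180°]: -41°

-41°


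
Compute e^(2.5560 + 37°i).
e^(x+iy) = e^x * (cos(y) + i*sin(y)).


e^2.5560 = 12.8842
cos(37°) = 0.79864
sin(37°) = 0.601815
Real = 12.8842*0.79864 = 10.2898
Imag = 12.8842*0.601815 = 7.7539

10.2898 + 7.7539i


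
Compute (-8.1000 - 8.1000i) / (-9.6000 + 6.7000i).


Conjugate of z2 = -9.6000 - 6.7000i
Numerator: (-8.1000 - 8.1000i)(-9.6000 - 6.7000i) = 23.4900 + 132.0300i
Denominator: (-9.6)^2 + 6.7^2 = 137.05
Result = (23.4900 + 132.0300i)/137.05

0.1714 + 0.9634i


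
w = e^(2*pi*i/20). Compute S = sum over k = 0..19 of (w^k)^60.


The roots are w_k = w^k with w = e^(2*pi*i/20), and (w^k)^60 = (w^60)^k.
So S = 1 + u + u^2 + ... + u^(19) with u = w^60.
60 = 3*20 + 0, so 60 is a multiple of 20 and u = (w^20)^3 = 1.
Every one of the 20 terms equals 1: S = 20

S = 20


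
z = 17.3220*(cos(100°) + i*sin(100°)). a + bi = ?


a = 17.3220*cos(100°) = 17.3220*(-0.173648) = -3.0079
b = 17.3220*sin(100°) = 17.3220*0.984808 = 17.0588

-3.0079 + 17.0588i


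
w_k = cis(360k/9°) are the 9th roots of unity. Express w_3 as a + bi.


Angle = 360*3/9 = 120°
a = cos(120°) = -0.5000
b = sin(120°) = 0.8660

-0.5000 + 0.8660i


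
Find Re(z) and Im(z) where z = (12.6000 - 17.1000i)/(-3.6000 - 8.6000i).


Multiply by conjugate: (12.6000 - 17.1000i)(-3.6000 + 8.6000i) / ((-3.6)^2 + (-8.6)^2)
Numerator real = 12.6*(-3.6) - (17.1)*(-8.6) = 101.7
Numerator imag = -17.1*(-3.6) - 12.6*(-8.6) = 169.92
Denominator = 86.92
Re(z) = 101.7/86.92 = 1.1700
Im(z) = 169.92/86.92 = 1.9549

Re(z) = 1.1700, Im(z) = 1.9549


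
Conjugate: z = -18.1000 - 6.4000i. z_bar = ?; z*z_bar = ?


z_bar = -18.1000 + 6.4000i
z*z_bar = (-18.1)^2 + (-6.4)^2 = 327.61 + 40.96 = 368.57

z_bar = -18.1000 + 6.4000i, z*z_bar = 368.57


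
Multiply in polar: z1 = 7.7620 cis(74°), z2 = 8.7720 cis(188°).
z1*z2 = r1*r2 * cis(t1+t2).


r = 7.7620 * 8.7720 = 68.0883
theta = 74° + 188° = 262° = 262° (mod 360)

68.0883 cis(262°)
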